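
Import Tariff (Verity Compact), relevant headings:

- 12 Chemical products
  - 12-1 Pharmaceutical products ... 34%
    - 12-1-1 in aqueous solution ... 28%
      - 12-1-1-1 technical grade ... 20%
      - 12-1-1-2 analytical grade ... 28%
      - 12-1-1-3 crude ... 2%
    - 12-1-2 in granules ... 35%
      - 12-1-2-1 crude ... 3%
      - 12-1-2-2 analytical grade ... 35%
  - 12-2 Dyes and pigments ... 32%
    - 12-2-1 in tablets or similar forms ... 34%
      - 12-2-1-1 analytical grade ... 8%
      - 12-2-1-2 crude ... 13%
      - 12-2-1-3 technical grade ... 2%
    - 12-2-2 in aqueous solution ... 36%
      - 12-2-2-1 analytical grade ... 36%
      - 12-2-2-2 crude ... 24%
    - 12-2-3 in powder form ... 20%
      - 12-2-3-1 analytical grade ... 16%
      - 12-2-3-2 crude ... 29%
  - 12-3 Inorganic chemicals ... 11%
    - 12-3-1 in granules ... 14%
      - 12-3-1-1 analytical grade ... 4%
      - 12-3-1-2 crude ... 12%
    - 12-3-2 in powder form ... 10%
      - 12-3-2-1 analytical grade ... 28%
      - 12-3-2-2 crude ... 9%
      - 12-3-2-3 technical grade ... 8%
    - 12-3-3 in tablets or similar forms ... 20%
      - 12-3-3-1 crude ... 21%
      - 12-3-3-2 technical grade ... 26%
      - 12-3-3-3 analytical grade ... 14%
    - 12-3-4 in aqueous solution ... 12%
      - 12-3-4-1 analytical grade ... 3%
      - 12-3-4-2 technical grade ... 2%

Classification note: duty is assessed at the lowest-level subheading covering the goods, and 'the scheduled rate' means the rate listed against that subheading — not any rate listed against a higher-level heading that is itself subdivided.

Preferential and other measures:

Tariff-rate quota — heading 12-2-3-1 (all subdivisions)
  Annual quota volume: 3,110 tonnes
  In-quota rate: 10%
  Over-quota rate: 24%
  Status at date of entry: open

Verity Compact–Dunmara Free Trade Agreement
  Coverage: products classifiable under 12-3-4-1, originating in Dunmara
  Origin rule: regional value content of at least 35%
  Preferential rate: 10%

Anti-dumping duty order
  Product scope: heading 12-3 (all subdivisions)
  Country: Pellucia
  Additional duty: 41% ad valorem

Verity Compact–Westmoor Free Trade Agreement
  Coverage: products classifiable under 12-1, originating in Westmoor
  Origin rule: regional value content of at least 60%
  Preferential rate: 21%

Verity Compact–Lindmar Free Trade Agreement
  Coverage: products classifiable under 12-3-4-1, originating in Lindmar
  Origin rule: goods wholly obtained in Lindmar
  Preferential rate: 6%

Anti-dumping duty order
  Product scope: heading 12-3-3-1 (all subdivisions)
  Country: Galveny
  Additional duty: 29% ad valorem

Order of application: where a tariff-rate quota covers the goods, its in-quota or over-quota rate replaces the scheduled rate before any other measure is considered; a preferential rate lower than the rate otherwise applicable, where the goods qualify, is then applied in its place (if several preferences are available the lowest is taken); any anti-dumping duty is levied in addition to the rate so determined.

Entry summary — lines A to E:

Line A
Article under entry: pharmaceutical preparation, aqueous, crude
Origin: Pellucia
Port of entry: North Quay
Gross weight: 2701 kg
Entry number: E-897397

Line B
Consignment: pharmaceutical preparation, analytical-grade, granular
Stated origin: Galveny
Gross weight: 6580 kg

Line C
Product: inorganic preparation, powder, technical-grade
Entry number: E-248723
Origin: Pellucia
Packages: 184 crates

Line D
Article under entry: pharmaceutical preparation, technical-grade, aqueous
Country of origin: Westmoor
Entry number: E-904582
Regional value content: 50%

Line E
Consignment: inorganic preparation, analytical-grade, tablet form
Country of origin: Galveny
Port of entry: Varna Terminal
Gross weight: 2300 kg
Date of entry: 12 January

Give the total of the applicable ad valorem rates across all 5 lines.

120%

Line A: pharmaceutical → 12-1; aqueous → 12-1-1; crude → 12-1-1-3. Scheduled 2%. No special measure applies. → 2%.
Line B: pharmaceutical → 12-1; granular → 12-1-2; analytical-grade → 12-1-2-2. Scheduled 35%. No special measure applies. → 35%.
Line C: inorganic → 12-3; powder → 12-3-2; technical-grade → 12-3-2-3. Scheduled 8%. anti-dumping (Pellucia, 12-3): +41%; total 8% + 41% = 49%. → 49%.
Line D: pharmaceutical → 12-1; aqueous → 12-1-1; technical-grade → 12-1-1-1. Scheduled 20%. Westmoor agreement on 12-1: RVC < 60%. → 20%.
Line E: inorganic → 12-3; tablet form → 12-3-3; analytical-grade → 12-3-3-3. Scheduled 14%. No special measure applies. → 14%.
Sum: 2% + 35% + 49% + 20% + 14% = 120%.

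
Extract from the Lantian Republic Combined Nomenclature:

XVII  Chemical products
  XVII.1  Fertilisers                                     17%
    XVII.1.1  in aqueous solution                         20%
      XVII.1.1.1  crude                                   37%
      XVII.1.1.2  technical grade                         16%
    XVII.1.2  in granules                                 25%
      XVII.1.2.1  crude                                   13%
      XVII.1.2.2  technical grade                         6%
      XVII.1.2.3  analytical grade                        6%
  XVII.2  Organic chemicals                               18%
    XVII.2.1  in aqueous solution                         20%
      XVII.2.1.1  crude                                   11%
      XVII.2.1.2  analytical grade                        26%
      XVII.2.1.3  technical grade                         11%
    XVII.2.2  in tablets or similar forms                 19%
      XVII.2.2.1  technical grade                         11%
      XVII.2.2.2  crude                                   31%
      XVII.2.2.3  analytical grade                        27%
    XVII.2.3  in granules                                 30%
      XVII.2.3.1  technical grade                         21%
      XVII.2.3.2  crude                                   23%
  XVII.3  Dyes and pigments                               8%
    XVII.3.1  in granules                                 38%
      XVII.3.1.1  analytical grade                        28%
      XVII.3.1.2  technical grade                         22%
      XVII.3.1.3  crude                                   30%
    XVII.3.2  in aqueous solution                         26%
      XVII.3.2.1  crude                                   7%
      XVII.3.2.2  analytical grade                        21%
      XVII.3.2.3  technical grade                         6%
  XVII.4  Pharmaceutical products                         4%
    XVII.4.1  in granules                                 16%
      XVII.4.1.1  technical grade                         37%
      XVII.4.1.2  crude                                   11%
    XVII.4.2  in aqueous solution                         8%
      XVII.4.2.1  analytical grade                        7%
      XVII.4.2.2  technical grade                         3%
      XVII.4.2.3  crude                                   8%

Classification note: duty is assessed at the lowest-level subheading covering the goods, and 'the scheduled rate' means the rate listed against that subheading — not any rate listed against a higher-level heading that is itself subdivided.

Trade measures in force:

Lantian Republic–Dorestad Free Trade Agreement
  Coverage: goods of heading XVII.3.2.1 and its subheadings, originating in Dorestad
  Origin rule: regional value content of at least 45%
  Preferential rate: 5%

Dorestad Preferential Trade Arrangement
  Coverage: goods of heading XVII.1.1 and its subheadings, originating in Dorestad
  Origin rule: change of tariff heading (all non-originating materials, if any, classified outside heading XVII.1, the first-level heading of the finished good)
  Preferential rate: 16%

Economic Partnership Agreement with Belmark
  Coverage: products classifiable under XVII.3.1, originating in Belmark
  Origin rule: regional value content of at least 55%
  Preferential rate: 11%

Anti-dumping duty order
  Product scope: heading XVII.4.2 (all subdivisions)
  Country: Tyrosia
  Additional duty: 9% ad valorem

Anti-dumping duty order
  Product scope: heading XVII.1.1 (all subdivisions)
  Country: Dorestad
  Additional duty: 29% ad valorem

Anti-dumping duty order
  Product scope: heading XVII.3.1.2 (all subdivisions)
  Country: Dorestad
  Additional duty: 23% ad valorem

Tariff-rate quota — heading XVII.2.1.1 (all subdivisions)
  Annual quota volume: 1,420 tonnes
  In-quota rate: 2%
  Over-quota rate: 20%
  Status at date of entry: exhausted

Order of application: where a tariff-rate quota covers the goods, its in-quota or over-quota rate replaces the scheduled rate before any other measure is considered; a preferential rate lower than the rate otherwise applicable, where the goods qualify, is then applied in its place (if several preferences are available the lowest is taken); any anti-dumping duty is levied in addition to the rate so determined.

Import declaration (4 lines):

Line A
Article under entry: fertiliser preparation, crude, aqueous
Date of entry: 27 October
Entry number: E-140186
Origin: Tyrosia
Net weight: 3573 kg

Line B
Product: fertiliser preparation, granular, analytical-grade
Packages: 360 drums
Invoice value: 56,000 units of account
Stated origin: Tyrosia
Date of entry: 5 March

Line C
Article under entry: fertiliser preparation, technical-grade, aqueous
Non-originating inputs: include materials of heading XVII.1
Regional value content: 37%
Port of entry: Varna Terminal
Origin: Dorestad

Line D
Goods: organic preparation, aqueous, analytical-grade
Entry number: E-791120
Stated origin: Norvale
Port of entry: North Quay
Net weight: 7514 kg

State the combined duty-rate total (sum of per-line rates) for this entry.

Line A: fertiliser → XVII.1; aqueous → XVII.1.1; crude → XVII.1.1.1. Scheduled 37%. No special measure applies. → 37%.
Line B: fertiliser → XVII.1; granular → XVII.1.2; analytical-grade → XVII.1.2.3. Scheduled 6%. No special measure applies. → 6%.
Line C: fertiliser → XVII.1; aqueous → XVII.1.1; technical-grade → XVII.1.1.2. Scheduled 16%. Dorestad agreement on XVII.3.2.1: XVII.1.1.2 not covered; Dorestad agreement on XVII.1.1: CTH not met; anti-dumping (Dorestad, XVII.1.1): +29%; total 16% + 29% = 45%. → 45%.
Line D: organic → XVII.2; aqueous → XVII.2.1; analytical-grade → XVII.2.1.2. Scheduled 26%. No special measure applies. → 26%.
Sum: 37% + 6% + 45% + 26% = 114%.

114%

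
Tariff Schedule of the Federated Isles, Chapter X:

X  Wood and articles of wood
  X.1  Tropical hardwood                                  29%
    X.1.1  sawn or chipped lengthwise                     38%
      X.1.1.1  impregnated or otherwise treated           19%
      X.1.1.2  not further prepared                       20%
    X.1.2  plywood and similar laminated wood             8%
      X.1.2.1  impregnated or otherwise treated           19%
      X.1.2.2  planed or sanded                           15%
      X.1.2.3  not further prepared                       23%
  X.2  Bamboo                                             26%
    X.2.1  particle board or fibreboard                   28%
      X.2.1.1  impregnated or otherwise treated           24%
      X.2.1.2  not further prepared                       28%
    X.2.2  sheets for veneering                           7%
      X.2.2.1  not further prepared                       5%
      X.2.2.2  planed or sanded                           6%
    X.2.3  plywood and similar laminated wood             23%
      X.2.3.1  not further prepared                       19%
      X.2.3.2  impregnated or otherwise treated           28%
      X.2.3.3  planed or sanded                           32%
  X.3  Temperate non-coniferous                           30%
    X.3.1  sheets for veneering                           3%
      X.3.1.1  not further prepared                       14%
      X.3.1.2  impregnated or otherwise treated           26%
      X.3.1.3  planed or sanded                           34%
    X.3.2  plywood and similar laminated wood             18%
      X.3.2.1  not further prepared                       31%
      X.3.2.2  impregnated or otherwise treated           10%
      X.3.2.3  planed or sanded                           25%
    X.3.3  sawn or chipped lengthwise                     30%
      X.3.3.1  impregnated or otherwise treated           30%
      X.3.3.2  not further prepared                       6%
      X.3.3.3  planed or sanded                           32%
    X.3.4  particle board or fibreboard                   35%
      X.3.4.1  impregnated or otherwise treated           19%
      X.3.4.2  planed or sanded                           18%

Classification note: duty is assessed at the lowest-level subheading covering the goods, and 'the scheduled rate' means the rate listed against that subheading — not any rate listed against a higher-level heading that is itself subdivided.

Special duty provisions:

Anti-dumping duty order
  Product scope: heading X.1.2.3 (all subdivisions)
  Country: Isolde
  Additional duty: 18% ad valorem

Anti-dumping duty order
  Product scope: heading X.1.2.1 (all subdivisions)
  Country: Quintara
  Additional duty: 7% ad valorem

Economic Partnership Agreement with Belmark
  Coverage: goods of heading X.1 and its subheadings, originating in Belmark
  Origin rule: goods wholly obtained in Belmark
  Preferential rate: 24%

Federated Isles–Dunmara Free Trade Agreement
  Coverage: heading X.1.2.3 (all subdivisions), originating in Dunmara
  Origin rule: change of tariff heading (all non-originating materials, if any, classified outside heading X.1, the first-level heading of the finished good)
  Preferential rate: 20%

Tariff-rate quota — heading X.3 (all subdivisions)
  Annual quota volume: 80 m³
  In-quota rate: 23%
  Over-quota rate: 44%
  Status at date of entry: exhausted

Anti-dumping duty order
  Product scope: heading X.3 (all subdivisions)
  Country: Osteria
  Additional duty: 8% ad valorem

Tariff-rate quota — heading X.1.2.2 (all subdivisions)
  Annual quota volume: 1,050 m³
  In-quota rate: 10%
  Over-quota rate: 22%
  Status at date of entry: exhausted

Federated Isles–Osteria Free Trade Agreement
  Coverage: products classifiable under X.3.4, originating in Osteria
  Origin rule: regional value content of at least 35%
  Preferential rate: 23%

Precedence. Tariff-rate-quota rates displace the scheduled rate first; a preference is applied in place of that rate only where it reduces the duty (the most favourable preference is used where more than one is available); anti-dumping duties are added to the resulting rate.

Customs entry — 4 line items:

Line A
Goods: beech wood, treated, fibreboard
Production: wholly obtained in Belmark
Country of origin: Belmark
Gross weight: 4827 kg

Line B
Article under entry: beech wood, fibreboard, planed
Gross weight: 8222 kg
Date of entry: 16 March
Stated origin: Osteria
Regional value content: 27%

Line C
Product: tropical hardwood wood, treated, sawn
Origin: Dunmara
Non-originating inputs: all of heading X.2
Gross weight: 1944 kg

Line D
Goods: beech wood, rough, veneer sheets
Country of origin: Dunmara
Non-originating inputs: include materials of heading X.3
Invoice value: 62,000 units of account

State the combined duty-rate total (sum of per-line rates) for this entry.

Line A: beech → X.3; fibreboard → X.3.4; treated → X.3.4.1. Scheduled 19%. quota on X.3 exhausted → over-quota 44%; Belmark agreement on X.1: X.3.4.1 not covered. → 44%.
Line B: beech → X.3; fibreboard → X.3.4; planed → X.3.4.2. Scheduled 18%. quota on X.3 exhausted → over-quota 44%; Osteria agreement on X.3.4: RVC < 35%; anti-dumping (Osteria, X.3): +8%; total 44% + 8% = 52%. → 52%.
Line C: tropical hardwood → X.1; sawn → X.1.1; treated → X.1.1.1. Scheduled 19%. Dunmara agreement on X.1.2.3: X.1.1.1 not covered. → 19%.
Line D: beech → X.3; veneer sheets → X.3.1; rough → X.3.1.1. Scheduled 14%. quota on X.3 exhausted → over-quota 44%; Dunmara agreement on X.1.2.3: X.3.1.1 not covered. → 44%.
Sum: 44% + 52% + 19% + 44% = 159%.

159%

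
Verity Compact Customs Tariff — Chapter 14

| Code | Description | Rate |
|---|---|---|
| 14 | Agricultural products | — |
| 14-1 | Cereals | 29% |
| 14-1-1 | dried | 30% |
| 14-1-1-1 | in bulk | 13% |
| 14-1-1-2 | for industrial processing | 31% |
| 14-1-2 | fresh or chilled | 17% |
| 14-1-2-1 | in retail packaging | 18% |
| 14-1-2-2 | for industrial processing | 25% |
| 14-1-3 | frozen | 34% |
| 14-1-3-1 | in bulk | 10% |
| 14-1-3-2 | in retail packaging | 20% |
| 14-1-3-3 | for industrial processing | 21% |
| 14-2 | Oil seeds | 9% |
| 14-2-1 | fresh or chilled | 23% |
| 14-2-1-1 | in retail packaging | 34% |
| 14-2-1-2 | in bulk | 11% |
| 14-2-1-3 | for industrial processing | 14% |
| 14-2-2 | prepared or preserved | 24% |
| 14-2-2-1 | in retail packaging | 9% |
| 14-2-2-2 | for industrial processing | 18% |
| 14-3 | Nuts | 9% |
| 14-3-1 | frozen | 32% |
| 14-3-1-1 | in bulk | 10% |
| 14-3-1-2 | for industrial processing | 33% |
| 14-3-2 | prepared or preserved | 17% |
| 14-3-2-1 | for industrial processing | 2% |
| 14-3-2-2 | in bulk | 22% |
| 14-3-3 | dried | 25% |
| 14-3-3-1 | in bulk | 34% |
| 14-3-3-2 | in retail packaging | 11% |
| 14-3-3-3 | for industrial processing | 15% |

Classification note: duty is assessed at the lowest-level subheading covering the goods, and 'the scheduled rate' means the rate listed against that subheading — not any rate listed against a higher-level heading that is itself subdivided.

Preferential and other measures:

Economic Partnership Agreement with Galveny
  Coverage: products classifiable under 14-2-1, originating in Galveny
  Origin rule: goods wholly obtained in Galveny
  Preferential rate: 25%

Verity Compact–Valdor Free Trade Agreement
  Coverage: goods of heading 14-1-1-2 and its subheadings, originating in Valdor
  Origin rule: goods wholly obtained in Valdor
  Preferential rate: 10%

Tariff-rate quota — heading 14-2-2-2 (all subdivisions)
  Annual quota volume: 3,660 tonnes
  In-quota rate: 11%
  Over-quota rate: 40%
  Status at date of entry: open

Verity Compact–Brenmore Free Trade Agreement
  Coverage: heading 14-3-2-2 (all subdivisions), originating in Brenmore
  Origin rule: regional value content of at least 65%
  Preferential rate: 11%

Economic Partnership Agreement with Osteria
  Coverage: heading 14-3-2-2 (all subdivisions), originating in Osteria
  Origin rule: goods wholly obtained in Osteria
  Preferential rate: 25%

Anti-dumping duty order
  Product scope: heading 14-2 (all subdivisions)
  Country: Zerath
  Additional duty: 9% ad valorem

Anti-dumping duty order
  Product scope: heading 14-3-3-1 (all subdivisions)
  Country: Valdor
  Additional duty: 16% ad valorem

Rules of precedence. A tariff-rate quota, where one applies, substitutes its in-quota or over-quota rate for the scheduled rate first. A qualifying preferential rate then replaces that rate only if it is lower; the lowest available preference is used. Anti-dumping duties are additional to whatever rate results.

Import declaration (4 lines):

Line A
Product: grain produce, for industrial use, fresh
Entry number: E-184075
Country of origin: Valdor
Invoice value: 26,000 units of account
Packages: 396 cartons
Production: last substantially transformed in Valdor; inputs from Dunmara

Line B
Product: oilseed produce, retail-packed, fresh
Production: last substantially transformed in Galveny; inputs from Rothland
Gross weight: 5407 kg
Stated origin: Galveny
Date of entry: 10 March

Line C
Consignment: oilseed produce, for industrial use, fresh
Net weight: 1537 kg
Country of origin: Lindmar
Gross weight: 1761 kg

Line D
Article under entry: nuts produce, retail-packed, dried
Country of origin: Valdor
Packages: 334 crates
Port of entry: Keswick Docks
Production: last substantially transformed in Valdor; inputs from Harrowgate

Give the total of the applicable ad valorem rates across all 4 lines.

Line A: grain → 14-1; fresh → 14-1-2; for industrial use → 14-1-2-2. Scheduled 25%. Valdor agreement on 14-1-1-2: 14-1-2-2 not covered. → 25%.
Line B: oilseed → 14-2; fresh → 14-2-1; retail-packed → 14-2-1-1. Scheduled 34%. Galveny agreement on 14-2-1: not wholly obtained. → 34%.
Line C: oilseed → 14-2; fresh → 14-2-1; for industrial use → 14-2-1-3. Scheduled 14%. No special measure applies. → 14%.
Line D: nuts → 14-3; dried → 14-3-3; retail-packed → 14-3-3-2. Scheduled 11%. Valdor agreement on 14-1-1-2: 14-3-3-2 not covered. → 11%.
Sum: 25% + 34% + 14% + 11% = 84%.

84%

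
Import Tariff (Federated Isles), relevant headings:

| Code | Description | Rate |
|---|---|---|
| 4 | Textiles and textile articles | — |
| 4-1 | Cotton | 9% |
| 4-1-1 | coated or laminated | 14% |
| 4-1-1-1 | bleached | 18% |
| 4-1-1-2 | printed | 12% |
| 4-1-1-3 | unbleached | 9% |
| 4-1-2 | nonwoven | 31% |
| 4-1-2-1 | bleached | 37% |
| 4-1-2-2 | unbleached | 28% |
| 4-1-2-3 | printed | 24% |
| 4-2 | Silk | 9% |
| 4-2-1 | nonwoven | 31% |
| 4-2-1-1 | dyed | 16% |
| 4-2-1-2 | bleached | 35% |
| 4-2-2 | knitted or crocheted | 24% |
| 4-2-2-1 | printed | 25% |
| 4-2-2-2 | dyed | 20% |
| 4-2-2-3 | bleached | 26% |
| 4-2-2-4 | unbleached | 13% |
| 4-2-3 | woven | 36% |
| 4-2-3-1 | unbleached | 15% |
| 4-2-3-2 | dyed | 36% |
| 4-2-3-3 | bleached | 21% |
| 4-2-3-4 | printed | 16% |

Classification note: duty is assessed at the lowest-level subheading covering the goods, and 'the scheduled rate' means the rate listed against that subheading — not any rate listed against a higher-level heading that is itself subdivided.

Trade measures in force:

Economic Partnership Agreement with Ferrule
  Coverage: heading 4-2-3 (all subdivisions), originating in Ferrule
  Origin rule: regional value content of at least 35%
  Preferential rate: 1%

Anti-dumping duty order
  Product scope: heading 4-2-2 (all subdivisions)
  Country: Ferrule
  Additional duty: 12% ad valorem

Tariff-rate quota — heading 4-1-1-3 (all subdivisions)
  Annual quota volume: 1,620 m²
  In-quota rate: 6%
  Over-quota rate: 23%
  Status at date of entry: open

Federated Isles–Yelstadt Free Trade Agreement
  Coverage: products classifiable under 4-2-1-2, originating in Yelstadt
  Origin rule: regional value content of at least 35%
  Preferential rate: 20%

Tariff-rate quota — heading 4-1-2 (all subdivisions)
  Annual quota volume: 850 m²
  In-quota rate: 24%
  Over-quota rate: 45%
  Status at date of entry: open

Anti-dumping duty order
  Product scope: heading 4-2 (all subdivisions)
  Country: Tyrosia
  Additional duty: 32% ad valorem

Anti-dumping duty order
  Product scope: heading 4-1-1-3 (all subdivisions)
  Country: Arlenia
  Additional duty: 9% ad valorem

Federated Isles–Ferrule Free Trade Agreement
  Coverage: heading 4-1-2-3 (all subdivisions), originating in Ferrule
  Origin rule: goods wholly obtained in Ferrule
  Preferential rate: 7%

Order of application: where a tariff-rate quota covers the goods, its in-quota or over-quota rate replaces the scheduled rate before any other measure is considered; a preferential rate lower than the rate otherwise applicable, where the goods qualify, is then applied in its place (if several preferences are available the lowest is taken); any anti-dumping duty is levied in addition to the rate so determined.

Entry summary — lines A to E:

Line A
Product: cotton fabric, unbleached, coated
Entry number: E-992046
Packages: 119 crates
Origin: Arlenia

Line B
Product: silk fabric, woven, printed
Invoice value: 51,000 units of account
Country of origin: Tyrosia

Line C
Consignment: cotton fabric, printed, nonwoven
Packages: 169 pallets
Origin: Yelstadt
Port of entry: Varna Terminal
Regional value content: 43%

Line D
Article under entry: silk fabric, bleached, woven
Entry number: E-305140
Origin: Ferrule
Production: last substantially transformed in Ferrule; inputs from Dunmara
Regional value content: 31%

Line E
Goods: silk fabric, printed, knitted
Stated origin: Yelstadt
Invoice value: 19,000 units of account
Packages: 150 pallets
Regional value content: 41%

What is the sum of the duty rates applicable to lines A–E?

Line A: cotton → 4-1; coated → 4-1-1; unbleached → 4-1-1-3. Scheduled 9%. quota on 4-1-1-3 open → in-quota 6%; anti-dumping (Arlenia, 4-1-1-3): +9%; total 6% + 9% = 15%. → 15%.
Line B: silk → 4-2; woven → 4-2-3; printed → 4-2-3-4. Scheduled 16%. anti-dumping (Tyrosia, 4-2): +32%; total 16% + 32% = 48%. → 48%.
Line C: cotton → 4-1; nonwoven → 4-1-2; printed → 4-1-2-3. Scheduled 24%. quota on 4-1-2 open → in-quota 24%; Yelstadt agreement on 4-2-1-2: 4-1-2-3 not covered. → 24%.
Line D: silk → 4-2; woven → 4-2-3; bleached → 4-2-3-3. Scheduled 21%. Ferrule agreement on 4-2-3: RVC < 35%; Ferrule agreement on 4-1-2-3: 4-2-3-3 not covered. → 21%.
Line E: silk → 4-2; knitted → 4-2-2; printed → 4-2-2-1. Scheduled 25%. Yelstadt agreement on 4-2-1-2: 4-2-2-1 not covered. → 25%.
Sum: 15% + 48% + 24% + 21% + 25% = 133%.

133%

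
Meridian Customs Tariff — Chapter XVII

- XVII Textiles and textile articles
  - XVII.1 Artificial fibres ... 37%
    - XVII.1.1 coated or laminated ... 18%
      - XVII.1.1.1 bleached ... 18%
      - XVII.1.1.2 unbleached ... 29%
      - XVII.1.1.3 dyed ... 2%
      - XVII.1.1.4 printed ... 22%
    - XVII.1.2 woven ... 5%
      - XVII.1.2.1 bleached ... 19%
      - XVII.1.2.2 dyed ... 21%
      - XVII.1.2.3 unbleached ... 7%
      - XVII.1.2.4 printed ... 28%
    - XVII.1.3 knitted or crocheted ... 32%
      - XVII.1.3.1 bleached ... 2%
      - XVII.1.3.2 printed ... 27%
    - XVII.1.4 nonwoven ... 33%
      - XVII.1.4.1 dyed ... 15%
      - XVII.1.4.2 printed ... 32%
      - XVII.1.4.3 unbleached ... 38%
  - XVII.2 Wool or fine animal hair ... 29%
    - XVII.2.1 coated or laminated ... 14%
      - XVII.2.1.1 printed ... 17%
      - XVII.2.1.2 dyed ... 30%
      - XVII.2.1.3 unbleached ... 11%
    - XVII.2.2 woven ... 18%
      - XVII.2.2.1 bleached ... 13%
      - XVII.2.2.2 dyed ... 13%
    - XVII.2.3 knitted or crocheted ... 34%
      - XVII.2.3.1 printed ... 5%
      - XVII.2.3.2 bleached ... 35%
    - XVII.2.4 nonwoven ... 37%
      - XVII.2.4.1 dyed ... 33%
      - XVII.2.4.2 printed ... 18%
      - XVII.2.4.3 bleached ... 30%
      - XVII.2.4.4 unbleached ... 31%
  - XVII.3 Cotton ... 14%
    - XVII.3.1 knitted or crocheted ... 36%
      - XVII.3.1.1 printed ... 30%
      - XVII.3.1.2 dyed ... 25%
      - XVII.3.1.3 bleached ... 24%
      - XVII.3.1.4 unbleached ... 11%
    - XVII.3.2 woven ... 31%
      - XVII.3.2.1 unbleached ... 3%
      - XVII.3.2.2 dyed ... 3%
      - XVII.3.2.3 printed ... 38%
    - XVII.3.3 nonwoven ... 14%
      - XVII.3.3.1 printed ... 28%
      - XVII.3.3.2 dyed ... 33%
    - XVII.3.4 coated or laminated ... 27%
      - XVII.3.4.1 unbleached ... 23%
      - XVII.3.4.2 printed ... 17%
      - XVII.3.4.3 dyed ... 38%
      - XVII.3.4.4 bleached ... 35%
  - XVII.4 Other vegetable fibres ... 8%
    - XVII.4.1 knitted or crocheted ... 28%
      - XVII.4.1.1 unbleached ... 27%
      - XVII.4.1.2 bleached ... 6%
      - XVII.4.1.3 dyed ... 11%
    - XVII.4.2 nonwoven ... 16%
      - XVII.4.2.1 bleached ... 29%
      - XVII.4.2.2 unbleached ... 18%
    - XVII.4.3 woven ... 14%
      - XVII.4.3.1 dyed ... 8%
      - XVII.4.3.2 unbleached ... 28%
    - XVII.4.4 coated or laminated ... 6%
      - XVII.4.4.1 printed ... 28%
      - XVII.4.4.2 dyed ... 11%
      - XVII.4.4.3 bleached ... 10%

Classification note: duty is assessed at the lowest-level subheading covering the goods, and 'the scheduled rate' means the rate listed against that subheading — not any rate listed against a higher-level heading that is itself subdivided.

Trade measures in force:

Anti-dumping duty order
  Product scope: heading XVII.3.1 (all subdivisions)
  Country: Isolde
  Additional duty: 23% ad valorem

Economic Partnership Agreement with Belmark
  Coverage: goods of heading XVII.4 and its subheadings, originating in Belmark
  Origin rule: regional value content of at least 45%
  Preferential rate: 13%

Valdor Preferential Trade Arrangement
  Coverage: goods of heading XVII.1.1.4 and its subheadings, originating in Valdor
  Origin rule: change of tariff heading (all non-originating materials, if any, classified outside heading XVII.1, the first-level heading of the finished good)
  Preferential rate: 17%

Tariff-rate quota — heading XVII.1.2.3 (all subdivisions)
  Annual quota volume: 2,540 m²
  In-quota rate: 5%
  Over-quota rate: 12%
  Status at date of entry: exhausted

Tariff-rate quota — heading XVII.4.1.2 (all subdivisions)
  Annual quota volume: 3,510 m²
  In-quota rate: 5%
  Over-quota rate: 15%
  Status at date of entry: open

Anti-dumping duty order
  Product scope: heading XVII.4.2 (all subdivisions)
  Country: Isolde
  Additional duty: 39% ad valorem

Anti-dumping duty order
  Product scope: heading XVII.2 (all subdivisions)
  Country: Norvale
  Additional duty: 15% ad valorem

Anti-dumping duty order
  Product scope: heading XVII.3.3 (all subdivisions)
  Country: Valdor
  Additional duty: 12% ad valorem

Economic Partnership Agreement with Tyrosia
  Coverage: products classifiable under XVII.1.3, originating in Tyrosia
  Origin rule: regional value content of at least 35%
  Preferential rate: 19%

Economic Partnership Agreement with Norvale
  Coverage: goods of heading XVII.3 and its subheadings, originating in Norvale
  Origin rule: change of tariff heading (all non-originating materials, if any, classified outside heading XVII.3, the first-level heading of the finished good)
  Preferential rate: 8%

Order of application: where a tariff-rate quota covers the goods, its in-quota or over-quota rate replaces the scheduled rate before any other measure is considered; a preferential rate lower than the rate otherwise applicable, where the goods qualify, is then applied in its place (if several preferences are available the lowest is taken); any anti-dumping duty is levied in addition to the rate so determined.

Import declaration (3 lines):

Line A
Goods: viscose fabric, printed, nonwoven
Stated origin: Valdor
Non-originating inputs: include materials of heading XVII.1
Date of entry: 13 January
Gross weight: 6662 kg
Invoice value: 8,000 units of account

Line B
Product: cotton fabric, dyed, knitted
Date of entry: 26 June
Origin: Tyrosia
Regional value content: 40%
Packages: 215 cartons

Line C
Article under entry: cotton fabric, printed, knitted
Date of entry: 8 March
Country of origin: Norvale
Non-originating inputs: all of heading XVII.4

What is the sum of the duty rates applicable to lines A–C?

Line A: viscose → XVII.1; nonwoven → XVII.1.4; printed → XVII.1.4.2. Scheduled 32%. Valdor agreement on XVII.1.1.4: XVII.1.4.2 not covered. → 32%.
Line B: cotton → XVII.3; knitted → XVII.3.1; dyed → XVII.3.1.2. Scheduled 25%. Tyrosia agreement on XVII.1.3: XVII.3.1.2 not covered. → 25%.
Line C: cotton → XVII.3; knitted → XVII.3.1; printed → XVII.3.1.1. Scheduled 30%. Norvale agreement on XVII.3: CTH met → 8% available; preferential 8%. → 8%.
Sum: 32% + 25% + 8% = 65%.

65%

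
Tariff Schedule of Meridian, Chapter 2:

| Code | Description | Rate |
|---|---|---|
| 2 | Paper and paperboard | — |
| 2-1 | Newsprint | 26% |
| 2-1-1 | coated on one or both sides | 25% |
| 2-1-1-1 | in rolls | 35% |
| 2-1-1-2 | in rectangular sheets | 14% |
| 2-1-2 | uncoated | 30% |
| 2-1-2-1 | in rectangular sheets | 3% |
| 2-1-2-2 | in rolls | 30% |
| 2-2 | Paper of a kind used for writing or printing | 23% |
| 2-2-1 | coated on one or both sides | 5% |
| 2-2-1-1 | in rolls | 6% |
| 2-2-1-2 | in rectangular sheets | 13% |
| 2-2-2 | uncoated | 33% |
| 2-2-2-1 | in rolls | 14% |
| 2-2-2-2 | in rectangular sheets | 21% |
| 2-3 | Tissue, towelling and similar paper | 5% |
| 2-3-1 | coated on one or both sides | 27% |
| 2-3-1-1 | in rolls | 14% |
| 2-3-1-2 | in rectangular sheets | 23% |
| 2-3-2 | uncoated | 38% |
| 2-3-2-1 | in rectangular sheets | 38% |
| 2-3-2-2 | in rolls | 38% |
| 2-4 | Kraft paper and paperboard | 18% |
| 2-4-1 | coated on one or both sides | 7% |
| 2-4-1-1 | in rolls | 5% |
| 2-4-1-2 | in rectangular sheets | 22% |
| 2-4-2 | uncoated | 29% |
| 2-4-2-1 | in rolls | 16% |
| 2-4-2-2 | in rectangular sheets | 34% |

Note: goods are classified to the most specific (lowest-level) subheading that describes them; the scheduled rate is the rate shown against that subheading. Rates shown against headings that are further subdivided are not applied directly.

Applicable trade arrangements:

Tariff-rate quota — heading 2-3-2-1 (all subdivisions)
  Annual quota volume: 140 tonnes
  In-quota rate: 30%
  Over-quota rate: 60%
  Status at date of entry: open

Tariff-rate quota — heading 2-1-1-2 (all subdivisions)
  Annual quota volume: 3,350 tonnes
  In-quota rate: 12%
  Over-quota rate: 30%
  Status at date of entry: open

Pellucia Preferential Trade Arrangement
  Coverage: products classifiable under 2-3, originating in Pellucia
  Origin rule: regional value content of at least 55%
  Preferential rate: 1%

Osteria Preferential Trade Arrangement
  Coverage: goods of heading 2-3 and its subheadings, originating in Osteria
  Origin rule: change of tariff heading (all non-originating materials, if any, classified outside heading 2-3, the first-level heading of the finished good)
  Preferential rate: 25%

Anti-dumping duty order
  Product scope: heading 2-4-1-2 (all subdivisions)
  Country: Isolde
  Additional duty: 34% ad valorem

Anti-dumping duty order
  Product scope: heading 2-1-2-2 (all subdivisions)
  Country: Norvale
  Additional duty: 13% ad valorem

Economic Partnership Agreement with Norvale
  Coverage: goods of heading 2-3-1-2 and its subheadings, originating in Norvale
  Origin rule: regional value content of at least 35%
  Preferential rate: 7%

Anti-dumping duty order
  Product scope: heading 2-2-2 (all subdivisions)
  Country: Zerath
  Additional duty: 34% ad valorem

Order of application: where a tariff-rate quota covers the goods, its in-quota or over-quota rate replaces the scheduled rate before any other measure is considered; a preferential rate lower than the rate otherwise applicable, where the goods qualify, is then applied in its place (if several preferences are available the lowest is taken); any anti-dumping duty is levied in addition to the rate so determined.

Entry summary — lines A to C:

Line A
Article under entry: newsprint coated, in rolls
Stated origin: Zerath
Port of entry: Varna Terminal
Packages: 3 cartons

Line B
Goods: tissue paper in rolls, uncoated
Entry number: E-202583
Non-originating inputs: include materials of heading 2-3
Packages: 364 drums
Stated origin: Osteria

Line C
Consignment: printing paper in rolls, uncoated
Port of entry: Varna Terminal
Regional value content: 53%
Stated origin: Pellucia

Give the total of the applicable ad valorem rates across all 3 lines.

Line A: newsprint → 2-1; coated → 2-1-1; in rolls → 2-1-1-1. Scheduled 35%. No special measure applies. → 35%.
Line B: tissue paper → 2-3; uncoated → 2-3-2; in rolls → 2-3-2-2. Scheduled 38%. Osteria agreement on 2-3: CTH not met. → 38%.
Line C: printing paper → 2-2; uncoated → 2-2-2; in rolls → 2-2-2-1. Scheduled 14%. Pellucia agreement on 2-3: 2-2-2-1 not covered. → 14%.
Sum: 35% + 38% + 14% = 87%.

87%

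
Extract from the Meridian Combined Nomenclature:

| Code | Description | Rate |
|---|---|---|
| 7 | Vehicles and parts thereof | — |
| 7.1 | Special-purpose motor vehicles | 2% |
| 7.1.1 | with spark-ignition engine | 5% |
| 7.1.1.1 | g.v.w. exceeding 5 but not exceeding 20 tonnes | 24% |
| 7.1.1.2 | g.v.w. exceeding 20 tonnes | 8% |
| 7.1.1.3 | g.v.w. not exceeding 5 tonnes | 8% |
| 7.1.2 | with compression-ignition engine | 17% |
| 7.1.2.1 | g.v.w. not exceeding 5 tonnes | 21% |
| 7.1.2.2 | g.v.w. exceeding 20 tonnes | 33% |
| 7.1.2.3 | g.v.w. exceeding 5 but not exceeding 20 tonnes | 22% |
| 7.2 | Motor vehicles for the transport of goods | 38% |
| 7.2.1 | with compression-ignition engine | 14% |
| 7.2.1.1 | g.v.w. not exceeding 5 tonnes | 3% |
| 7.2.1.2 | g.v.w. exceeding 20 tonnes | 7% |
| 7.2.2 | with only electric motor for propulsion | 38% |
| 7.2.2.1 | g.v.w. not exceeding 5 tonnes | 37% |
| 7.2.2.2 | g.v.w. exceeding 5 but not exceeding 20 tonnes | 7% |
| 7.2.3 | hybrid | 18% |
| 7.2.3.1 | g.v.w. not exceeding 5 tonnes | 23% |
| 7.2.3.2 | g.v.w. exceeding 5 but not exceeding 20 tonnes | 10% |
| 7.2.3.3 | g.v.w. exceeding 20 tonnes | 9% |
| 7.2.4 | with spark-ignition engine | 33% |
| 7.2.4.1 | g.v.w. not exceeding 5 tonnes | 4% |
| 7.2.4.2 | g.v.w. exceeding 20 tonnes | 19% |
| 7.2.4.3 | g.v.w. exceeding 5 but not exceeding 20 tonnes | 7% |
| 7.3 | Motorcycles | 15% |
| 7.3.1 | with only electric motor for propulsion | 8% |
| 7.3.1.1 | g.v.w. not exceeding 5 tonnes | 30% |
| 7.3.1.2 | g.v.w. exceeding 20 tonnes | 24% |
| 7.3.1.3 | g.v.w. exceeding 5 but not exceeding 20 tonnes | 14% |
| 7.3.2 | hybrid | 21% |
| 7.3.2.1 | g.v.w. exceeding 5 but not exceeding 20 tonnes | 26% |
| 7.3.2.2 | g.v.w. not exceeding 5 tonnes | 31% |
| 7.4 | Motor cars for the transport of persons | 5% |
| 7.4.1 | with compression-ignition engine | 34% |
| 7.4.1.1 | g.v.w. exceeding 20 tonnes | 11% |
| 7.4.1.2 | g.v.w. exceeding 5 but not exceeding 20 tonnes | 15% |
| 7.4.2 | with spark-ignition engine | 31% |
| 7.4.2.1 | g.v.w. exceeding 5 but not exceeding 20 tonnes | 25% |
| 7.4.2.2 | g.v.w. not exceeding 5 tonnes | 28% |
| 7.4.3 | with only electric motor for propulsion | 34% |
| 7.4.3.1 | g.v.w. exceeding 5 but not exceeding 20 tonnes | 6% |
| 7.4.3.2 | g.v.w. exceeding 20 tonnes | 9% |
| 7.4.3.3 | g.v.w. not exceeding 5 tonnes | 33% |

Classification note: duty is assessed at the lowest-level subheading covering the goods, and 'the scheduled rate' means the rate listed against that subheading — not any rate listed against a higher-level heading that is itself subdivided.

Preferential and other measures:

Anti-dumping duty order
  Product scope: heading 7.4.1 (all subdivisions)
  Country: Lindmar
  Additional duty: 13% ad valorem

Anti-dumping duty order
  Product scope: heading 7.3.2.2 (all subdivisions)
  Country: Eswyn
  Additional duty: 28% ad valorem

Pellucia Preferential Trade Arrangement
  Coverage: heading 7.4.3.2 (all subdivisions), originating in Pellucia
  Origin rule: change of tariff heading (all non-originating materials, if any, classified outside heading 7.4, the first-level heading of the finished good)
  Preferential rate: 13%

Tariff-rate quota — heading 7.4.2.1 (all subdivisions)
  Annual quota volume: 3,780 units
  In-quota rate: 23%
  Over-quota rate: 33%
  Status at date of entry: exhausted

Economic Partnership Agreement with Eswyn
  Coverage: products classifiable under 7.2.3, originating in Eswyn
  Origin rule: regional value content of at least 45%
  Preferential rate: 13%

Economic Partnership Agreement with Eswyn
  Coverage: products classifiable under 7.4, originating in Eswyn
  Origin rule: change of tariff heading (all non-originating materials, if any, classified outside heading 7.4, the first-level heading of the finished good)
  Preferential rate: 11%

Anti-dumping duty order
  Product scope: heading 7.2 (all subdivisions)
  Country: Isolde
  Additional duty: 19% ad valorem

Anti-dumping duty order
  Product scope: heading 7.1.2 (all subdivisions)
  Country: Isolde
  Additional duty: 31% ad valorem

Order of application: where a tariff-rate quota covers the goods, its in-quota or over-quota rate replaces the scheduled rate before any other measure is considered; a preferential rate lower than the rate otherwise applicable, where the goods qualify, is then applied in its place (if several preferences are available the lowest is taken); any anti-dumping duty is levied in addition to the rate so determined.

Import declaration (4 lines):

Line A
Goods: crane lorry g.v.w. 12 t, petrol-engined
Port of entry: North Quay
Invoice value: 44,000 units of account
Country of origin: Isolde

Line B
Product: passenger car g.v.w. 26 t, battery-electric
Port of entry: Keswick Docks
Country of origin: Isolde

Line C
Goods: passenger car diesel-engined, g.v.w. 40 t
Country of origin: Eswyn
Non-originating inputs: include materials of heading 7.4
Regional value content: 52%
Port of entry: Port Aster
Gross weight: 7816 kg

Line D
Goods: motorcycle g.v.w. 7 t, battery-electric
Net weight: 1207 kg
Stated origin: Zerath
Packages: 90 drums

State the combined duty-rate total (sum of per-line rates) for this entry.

Line A: crane lorry → 7.1; petrol-engined → 7.1.1; g.v.w. 12 t → 7.1.1.1. Scheduled 24%. No special measure applies. → 24%.
Line B: passenger car → 7.4; battery-electric → 7.4.3; g.v.w. 26 t → 7.4.3.2. Scheduled 9%. No special measure applies. → 9%.
Line C: passenger car → 7.4; diesel-engined → 7.4.1; g.v.w. 40 t → 7.4.1.1. Scheduled 11%. Eswyn agreement on 7.2.3: 7.4.1.1 not covered; Eswyn agreement on 7.4: CTH not met. → 11%.
Line D: motorcycle → 7.3; battery-electric → 7.3.1; g.v.w. 7 t → 7.3.1.3. Scheduled 14%. No special measure applies. → 14%.
Sum: 24% + 9% + 11% + 14% = 58%.

58%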